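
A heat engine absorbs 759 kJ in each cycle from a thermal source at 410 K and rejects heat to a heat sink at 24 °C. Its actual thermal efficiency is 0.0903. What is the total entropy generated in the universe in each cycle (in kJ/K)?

ΔS_univ ≈ 0.472 kJ/K

T_C = 24 °C → 24 + 273.15 = 297.15 K.
W = η·Q_H = 0.0903 × 759 = 68.54 kJ, so Q_C = Q_H − W = 690.5 kJ.
Entropy balance on the reservoirs: −Q_H/T_H = -1.851 kJ/K, +Q_C/T_C = 2.324 kJ/K.
ΔS_univ = −Q_H/T_H + Q_C/T_C = 0.472 kJ/K (> 0, since η = 0.0903 < η_Carnot = 0.275).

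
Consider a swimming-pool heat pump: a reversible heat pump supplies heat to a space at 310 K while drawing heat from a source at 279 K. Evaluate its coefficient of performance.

COP_HP ≈ 10.0

For a reversible heat pump, COP_HP = T_H/(T_H − T_C) = 310.00/(310.00 − 279.00) = 10.0.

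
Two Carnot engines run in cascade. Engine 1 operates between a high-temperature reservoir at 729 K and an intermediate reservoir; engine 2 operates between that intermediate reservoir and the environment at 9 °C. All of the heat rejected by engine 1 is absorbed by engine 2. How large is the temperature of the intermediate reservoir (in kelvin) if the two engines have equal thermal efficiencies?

T_C = 9 °C → 9 + 273.15 = 282.15 K.
Equal efficiencies require 1 − T_m/T_H = 1 − T_C/T_m, i.e. T_m/T_H = T_C/T_m, so T_m = √(T_H·T_C) = √(729.00 × 282.15) = 453.5 K.

T_m ≈ 453.5 K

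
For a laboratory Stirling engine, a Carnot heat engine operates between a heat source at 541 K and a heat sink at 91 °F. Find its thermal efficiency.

T_C = 91 °F → (91 − 32) × 5/9 = 32.78 °C = 305.93 K.
For a reversible engine, η = 1 − T_C/T_H = 1 − 305.93/541.00 = 0.4345.

η ≈ 0.4345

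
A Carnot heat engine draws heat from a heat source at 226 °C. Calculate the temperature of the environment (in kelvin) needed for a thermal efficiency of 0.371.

T_H = 226 °C → 226 + 273.15 = 499.15 K.
From η = 1 − T_C/T_H, T_C = T_H·(1 − η) = 499.15 × (1 − 0.371) = 314 K.

T_C ≈ 314 K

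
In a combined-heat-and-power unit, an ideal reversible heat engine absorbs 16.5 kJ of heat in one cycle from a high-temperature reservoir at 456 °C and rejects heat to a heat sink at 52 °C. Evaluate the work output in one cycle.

T_H = 456 °C → 456 + 273.15 = 729.15 K.
T_C = 52 °C → 52 + 273.15 = 325.15 K.
Carnot efficiency: η = 1 − T_C/T_H = 1 − 325.15/729.15 = 0.5541.
W = η·Q_H = 0.5541 × 16.5 = 9.14 kJ.

W ≈ 9.14 kJ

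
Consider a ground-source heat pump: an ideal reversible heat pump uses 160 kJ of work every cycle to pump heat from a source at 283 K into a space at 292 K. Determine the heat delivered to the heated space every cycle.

The Carnot heat-pump COP is COP_HP = T_H/(T_H − T_C) = 292.00/9.00 = 32.4444.
Q_H = COP_HP · W = 32.4444 × 160 = 5191 kJ.

Q_H ≈ 5191 kJ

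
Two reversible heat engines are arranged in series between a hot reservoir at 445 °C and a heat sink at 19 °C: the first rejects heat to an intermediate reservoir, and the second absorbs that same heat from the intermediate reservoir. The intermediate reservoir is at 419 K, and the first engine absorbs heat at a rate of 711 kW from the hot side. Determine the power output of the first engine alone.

T_H = 445 °C → 445 + 273.15 = 718.15 K.
T_C = 19 °C → 19 + 273.15 = 292.15 K.
First-stage efficiency η₁ = 1 − T_m/T_H = 1 − 419.00/718.15 = 0.4166.
W₁ = η₁·Q_H = 0.4166 × 711 = 296 kW.

Ẇ₁ ≈ 296 kW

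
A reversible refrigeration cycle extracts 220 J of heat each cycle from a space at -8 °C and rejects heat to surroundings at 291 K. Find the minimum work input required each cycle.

T_C = -8 °C → -8 + 273.15 = 265.15 K.
The reversible coefficient of performance is COP_R = T_C/(T_H − T_C) = 265.15/25.85 = 10.2573.
W = Q_C/COP_R = 220/10.2573 = 21.45 J.

W_in ≈ 21.45 J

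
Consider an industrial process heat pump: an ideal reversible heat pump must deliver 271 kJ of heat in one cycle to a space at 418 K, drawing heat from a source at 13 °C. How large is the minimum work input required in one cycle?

T_C = 13 °C → 13 + 273.15 = 286.15 K.
COP_HP = T_H/(T_H − T_C) = 418.00/131.85 = 3.1703.
W = Q_H/COP_HP = 271/3.1703 = 85.48 kJ.

W_in ≈ 85.48 kJ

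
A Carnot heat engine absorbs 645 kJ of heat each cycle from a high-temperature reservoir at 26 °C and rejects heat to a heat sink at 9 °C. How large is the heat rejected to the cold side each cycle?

Q_C ≈ 608 kJ

T_H = 26 °C → 26 + 273.15 = 299.15 K.
T_C = 9 °C → 9 + 273.15 = 282.15 K.
Since the cycle is reversible, η = 1 − T_C/T_H = 1 − 282.15/299.15 = 0.0568.
For a reversible cycle Q_C/Q_H = T_C/T_H, so Q_C = 645 × 282.15/299.15 = 608 kJ.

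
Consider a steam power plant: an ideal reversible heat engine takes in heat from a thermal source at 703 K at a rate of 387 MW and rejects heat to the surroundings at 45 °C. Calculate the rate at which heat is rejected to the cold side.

Q̇_C ≈ 175.1 MW

T_C = 45 °C → 45 + 273.15 = 318.15 K.
Since the cycle is reversible, η = 1 − T_C/T_H = 1 − 318.15/703.00 = 0.5474.
For a reversible cycle Q_C/Q_H = T_C/T_H, so Q_C = 387 × 318.15/703.00 = 175.1 MW.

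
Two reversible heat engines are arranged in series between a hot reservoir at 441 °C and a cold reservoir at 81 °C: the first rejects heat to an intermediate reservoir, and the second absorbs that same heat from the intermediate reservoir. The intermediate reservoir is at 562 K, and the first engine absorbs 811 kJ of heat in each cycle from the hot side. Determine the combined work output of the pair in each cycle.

T_H = 441 °C → 441 + 273.15 = 714.15 K.
T_C = 81 °C → 81 + 273.15 = 354.15 K.
Two reversible stages in series are equivalent to a single Carnot engine between T_H and T_C, so η_total = 1 − T_C/T_H = 1 − 354.15/714.15 = 0.5041.
W_total = η_total · Q_H = 0.5041 × 811 = 409 kJ.

W_total ≈ 409 kJ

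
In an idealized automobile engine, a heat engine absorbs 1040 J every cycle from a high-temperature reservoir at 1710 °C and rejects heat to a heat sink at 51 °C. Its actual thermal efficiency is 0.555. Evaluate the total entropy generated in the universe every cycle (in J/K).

ΔS_univ ≈ 0.903 J/K

T_H = 1710 °C → 1710 + 273.15 = 1983.15 K.
T_C = 51 °C → 51 + 273.15 = 324.15 K.
W = η·Q_H = 0.555 × 1040 = 577.2 J, so Q_C = Q_H − W = 462.8 J.
Entropy balance on the reservoirs: −Q_H/T_H = -0.5244 J/K, +Q_C/T_C = 1.428 J/K.
ΔS_univ = −Q_H/T_H + Q_C/T_C = 0.903 J/K (> 0, since η = 0.555 < η_Carnot = 0.837).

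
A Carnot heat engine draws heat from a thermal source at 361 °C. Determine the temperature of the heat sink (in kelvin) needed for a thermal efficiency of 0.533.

T_C ≈ 296.1 K

T_H = 361 °C → 361 + 273.15 = 634.15 K.
From η = 1 − T_C/T_H, T_C = T_H·(1 − η) = 634.15 × (1 − 0.533) = 296.1 K.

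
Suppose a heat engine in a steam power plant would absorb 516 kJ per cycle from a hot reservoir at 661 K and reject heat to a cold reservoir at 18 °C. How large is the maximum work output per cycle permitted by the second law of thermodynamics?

T_C = 18 °C → 18 + 273.15 = 291.15 K.
No engine can exceed the Carnot limit: η_max = 1 − T_C/T_H = 1 − 291.15/661.00 = 0.5595.
W_max = η_max · Q_H = 0.5595 × 516 = 289 kJ.

W_max ≈ 289 kJ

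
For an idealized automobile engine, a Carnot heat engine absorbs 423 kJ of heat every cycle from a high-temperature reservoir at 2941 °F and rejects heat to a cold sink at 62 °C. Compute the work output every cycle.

W ≈ 348 kJ

T_H = 2941 °F → (2941 − 32) × 5/9 = 1616.11 °C = 1889.26 K.
T_C = 62 °C → 62 + 273.15 = 335.15 K.
η_rev = 1 − T_C/T_H = 1 − 335.15/1889.26 = 0.8226.
W = η·Q_H = 0.8226 × 423 = 348 kJ.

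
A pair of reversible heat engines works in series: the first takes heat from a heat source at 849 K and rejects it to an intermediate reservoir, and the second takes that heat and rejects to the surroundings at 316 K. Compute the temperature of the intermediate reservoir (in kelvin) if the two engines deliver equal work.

For reversible stages Q_m = Q_H·(T_m/T_H). Setting W₁ = Q_H(1 − T_m/T_H) equal to W₂ = Q_m(1 − T_C/T_m) = Q_H·(T_m − T_C)/T_H gives T_H − T_m = T_m − T_C, so T_m = (T_H + T_C)/2 = (849.00 + 316.00)/2 = 582 K.

T_m ≈ 582 K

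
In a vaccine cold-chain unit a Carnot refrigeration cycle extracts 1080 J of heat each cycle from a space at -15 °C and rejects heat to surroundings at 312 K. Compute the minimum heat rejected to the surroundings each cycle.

Q_H ≈ 1310 J

T_C = -15 °C → -15 + 273.15 = 258.15 K.
For a reversible cycle Q_H/Q_C = T_H/T_C, so Q_H = Q_C·T_H/T_C = 1080 × 312.00/258.15 = 1310 J.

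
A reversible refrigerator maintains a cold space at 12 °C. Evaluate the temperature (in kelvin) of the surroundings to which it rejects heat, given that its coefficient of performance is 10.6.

T_C = 12 °C → 12 + 273.15 = 285.15 K.
COP_R = T_C/(T_H − T_C) ⇒ T_H = T_C·(1 + 1/COP_R) = 285.15 × (1 + 1/10.6) = 312 K.

T_H ≈ 312 K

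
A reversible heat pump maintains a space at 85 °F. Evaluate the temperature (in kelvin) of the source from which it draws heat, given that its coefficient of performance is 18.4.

T_H = 85 °F → (85 − 32) × 5/9 = 29.44 °C = 302.59 K.
COP_HP = T_H/(T_H − T_C) ⇒ T_C = T_H·(COP_HP − 1)/COP_HP = 302.59 × (18.4 − 1)/18.4 = 286 K.

T_C ≈ 286 K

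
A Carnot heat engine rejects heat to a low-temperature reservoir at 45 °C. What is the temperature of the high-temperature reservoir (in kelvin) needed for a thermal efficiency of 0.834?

T_C = 45 °C → 45 + 273.15 = 318.15 K.
From η = 1 − T_C/T_H, solving for T_H gives T_H = T_C/(1 − η) = 318.15/(1 − 0.834) = 1917 K.

T_H ≈ 1917 K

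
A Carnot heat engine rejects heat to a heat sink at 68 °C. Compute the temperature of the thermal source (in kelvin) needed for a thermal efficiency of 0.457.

T_C = 68 °C → 68 + 273.15 = 341.15 K.
From η = 1 − T_C/T_H, solving for T_H gives T_H = T_C/(1 − η) = 341.15/(1 − 0.457) = 628 K.

T_H ≈ 628 K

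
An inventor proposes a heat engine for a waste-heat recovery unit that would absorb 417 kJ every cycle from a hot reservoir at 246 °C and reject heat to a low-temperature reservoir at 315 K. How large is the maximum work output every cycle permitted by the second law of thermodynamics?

W_max ≈ 164.0 kJ

T_H = 246 °C → 246 + 273.15 = 519.15 K.
By the Carnot theorem, η_max = 1 − T_C/T_H = 1 − 315.00/519.15 = 0.3932.
W_max = η_max · Q_H = 0.3932 × 417 = 164.0 kJ.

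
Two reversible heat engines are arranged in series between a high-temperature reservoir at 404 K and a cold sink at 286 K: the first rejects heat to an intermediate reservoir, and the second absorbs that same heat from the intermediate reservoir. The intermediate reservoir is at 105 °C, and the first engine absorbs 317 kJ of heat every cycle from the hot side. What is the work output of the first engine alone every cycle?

W₁ ≈ 20.3 kJ

T_m = 105 °C → 105 + 273.15 = 378.15 K.
First-stage efficiency η₁ = 1 − T_m/T_H = 1 − 378.15/404.00 = 0.0640.
W₁ = η₁·Q_H = 0.0640 × 317 = 20.3 kJ.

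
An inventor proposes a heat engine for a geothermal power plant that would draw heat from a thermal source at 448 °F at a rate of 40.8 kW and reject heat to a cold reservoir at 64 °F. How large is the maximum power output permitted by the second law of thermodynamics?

T_H = 448 °F → (448 − 32) × 5/9 = 231.11 °C = 504.26 K.
T_C = 64 °F → (64 − 32) × 5/9 = 17.78 °C = 290.93 K.
By the Carnot theorem, η_max = 1 − T_C/T_H = 1 − 290.93/504.26 = 0.4231.
W_max = η_max · Q_H = 0.4231 × 40.8 = 17.3 kW.

Ẇ_max ≈ 17.3 kW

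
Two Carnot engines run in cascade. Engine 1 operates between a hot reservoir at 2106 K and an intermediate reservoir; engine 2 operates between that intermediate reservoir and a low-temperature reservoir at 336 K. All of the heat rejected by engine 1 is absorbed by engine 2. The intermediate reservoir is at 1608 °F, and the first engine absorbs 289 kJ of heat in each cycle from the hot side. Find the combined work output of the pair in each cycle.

W_total ≈ 243 kJ

Two reversible stages in series are equivalent to a single Carnot engine between T_H and T_C, so η_total = 1 − T_C/T_H = 1 − 336.00/2106.00 = 0.8405.
W_total = η_total · Q_H = 0.8405 × 289 = 243 kJ.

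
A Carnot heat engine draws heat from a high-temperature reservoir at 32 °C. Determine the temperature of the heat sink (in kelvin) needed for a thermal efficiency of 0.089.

T_C ≈ 278.0 K

T_H = 32 °C → 32 + 273.15 = 305.15 K.
From η = 1 − T_C/T_H, T_C = T_H·(1 − η) = 305.15 × (1 − 0.089) = 278.0 K.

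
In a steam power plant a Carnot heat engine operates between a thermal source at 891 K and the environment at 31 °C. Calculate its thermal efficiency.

T_C = 31 °C → 31 + 273.15 = 304.15 K.
The Carnot efficiency is η = 1 − T_C/T_H = 1 − 304.15/891.00 = 0.659.

η ≈ 0.659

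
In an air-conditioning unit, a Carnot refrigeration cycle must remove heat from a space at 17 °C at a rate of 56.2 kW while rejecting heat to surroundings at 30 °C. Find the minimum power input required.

T_H = 30 °C → 30 + 273.15 = 303.15 K.
T_C = 17 °C → 17 + 273.15 = 290.15 K.
The reversible coefficient of performance is COP_R = T_C/(T_H − T_C) = 290.15/13.00 = 22.3192.
W = Q_C/COP_R = 56.2/22.3192 = 2.52 kW.

Ẇ_in ≈ 2.52 kW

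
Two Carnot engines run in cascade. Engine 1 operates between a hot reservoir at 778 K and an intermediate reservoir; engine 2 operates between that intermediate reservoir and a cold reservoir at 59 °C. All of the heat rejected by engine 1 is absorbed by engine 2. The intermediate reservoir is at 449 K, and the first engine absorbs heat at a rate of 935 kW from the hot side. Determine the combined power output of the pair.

T_C = 59 °C → 59 + 273.15 = 332.15 K.
Two reversible stages in series are equivalent to a single Carnot engine between T_H and T_C, so η_total = 1 − T_C/T_H = 1 − 332.15/778.00 = 0.5731.
W_total = η_total · Q_H = 0.5731 × 935 = 536 kW.

Ẇ_total ≈ 536 kW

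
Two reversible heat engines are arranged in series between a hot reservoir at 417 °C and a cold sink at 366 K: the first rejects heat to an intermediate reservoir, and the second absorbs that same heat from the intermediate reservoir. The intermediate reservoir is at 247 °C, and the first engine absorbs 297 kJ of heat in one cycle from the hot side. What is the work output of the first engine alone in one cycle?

T_H = 417 °C → 417 + 273.15 = 690.15 K.
T_m = 247 °C → 247 + 273.15 = 520.15 K.
First-stage efficiency η₁ = 1 − T_m/T_H = 1 − 520.15/690.15 = 0.2463.
W₁ = η₁·Q_H = 0.2463 × 297 = 73.2 kJ.

W₁ ≈ 73.2 kJ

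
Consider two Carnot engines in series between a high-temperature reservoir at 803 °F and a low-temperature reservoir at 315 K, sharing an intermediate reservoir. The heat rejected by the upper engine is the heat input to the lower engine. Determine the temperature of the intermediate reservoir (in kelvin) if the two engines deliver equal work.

T_m ≈ 508 K

T_H = 803 °F → (803 − 32) × 5/9 = 428.33 °C = 701.48 K.
For reversible stages Q_m = Q_H·(T_m/T_H). Setting W₁ = Q_H(1 − T_m/T_H) equal to W₂ = Q_m(1 − T_C/T_m) = Q_H·(T_m − T_C)/T_H gives T_H − T_m = T_m − T_C, so T_m = (T_H + T_C)/2 = (701.48 + 315.00)/2 = 508 K.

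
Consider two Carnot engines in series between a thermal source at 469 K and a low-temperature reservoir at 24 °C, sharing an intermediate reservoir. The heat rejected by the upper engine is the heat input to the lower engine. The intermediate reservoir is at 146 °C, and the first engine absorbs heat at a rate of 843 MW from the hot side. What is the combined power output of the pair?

Ẇ_total ≈ 309 MW

T_C = 24 °C → 24 + 273.15 = 297.15 K.
Two reversible stages in series are equivalent to a single Carnot engine between T_H and T_C, so η_total = 1 − T_C/T_H = 1 − 297.15/469.00 = 0.3664.
W_total = η_total · Q_H = 0.3664 × 843 = 309 MW.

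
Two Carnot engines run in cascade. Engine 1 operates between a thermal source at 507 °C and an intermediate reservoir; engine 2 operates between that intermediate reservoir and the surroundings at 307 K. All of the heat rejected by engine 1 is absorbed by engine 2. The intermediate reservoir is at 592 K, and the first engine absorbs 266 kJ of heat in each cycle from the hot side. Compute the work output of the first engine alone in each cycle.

W₁ ≈ 64.15 kJ

T_H = 507 °C → 507 + 273.15 = 780.15 K.
First-stage efficiency η₁ = 1 − T_m/T_H = 1 − 592.00/780.15 = 0.2412.
W₁ = η₁·Q_H = 0.2412 × 266 = 64.15 kJ.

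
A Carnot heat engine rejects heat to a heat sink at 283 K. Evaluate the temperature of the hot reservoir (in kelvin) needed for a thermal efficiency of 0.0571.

T_H ≈ 300 K

From η = 1 − T_C/T_H, solving for T_H gives T_H = T_C/(1 − η) = 283.00/(1 − 0.0571) = 300 K.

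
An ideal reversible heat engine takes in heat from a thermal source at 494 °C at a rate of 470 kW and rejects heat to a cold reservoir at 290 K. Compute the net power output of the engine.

T_H = 494 °C → 494 + 273.15 = 767.15 K.
η_rev = 1 − T_C/T_H = 1 − 290.00/767.15 = 0.6220.
W = η·Q_H = 0.6220 × 470 = 292.3 kW.

Ẇ ≈ 292.3 kW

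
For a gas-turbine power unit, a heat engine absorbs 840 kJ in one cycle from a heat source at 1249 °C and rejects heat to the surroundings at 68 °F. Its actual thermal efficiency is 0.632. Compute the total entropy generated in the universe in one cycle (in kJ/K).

T_H = 1249 °C → 1249 + 273.15 = 1522.15 K.
T_C = 68 °F → (68 − 32) × 5/9 = 20.00 °C = 293.15 K.
W = η·Q_H = 0.632 × 840 = 530.9 kJ, so Q_C = Q_H − W = 309.1 kJ.
Entropy balance on the reservoirs: −Q_H/T_H = -0.5519 kJ/K, +Q_C/T_C = 1.054 kJ/K.
ΔS_univ = −Q_H/T_H + Q_C/T_C = 0.503 kJ/K (> 0, since η = 0.632 < η_Carnot = 0.807).

ΔS_univ ≈ 0.503 kJ/K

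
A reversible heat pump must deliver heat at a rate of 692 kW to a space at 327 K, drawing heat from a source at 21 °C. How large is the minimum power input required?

Ẇ_in ≈ 69.52 kW

T_C = 21 °C → 21 + 273.15 = 294.15 K.
The Carnot heat-pump COP is COP_HP = T_H/(T_H − T_C) = 327.00/32.85 = 9.9543.
W = Q_H/COP_HP = 692/9.9543 = 69.52 kW.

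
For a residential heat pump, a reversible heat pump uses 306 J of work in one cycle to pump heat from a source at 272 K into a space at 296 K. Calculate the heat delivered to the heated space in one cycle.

Q_H ≈ 3770 J

COP_HP = T_H/(T_H − T_C) = 296.00/24.00 = 12.3333.
Q_H = COP_HP · W = 12.3333 × 306 = 3770 J.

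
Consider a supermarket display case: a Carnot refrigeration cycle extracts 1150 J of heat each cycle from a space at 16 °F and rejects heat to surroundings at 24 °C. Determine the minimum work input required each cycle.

W_in ≈ 143 J

T_H = 24 °C → 24 + 273.15 = 297.15 K.
T_C = 16 °F → (16 − 32) × 5/9 = -8.89 °C = 264.26 K.
Carnot COP: COP_R = T_C/(T_H − T_C) = 264.26/32.89 = 8.0350.
W = Q_C/COP_R = 1150/8.0350 = 143 J.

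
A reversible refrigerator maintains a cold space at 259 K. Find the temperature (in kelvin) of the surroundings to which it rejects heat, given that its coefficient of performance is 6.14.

COP_R = T_C/(T_H − T_C) ⇒ T_H = T_C·(1 + 1/COP_R) = 259.00 × (1 + 1/6.14) = 301.2 K.

T_H ≈ 301.2 K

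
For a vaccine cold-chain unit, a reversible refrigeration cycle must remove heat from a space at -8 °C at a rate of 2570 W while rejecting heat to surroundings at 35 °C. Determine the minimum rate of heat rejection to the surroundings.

Q̇_H ≈ 2990 W

T_H = 35 °C → 35 + 273.15 = 308.15 K.
T_C = -8 °C → -8 + 273.15 = 265.15 K.
For a reversible cycle Q_H/Q_C = T_H/T_C, so Q_H = Q_C·T_H/T_C = 2570 × 308.15/265.15 = 2990 W.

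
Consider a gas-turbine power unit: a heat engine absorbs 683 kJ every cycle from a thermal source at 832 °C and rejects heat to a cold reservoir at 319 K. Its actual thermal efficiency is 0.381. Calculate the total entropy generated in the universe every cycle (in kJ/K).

ΔS_univ ≈ 0.707 kJ/K

T_H = 832 °C → 832 + 273.15 = 1105.15 K.
W = η·Q_H = 0.381 × 683 = 260.2 kJ, so Q_C = Q_H − W = 422.8 kJ.
Reservoir entropy changes: ΔS_H = −Q_H/T_H = −683/1105.15 = -0.6180 kJ/K and ΔS_C = +Q_C/T_C = 422.8/319.00 = 1.325 kJ/K.
ΔS_univ = −Q_H/T_H + Q_C/T_C = 0.707 kJ/K (> 0, since η = 0.381 < η_Carnot = 0.711).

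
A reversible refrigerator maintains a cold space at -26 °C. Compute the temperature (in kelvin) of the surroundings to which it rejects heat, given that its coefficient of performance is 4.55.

T_H ≈ 301 K

T_C = -26 °C → -26 + 273.15 = 247.15 K.
COP_R = T_C/(T_H − T_C) ⇒ T_H = T_C·(1 + 1/COP_R) = 247.15 × (1 + 1/4.55) = 301 K.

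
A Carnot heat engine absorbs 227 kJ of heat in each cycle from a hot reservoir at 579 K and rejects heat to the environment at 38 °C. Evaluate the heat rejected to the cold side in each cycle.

T_C = 38 °C → 38 + 273.15 = 311.15 K.
η_rev = 1 − T_C/T_H = 1 − 311.15/579.00 = 0.4626.
For a reversible cycle Q_C/Q_H = T_C/T_H, so Q_C = 227 × 311.15/579.00 = 122 kJ.

Q_C ≈ 122 kJ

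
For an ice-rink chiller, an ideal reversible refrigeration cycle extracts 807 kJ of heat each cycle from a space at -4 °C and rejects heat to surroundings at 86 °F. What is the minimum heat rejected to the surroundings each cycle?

T_H = 86 °F → (86 − 32) × 5/9 = 30.00 °C = 303.15 K.
T_C = -4 °C → -4 + 273.15 = 269.15 K.
For a reversible cycle Q_H/Q_C = T_H/T_C, so Q_H = Q_C·T_H/T_C = 807 × 303.15/269.15 = 908.9 kJ.

Q_H ≈ 908.9 kJ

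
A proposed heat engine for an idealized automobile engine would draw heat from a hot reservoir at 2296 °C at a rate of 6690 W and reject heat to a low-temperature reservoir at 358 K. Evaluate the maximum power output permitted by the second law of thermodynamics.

Ẇ_max ≈ 5758 W

T_H = 2296 °C → 2296 + 273.15 = 2569.15 K.
The upper bound on efficiency is η_max = 1 − T_C/T_H = 1 − 358.00/2569.15 = 0.8607.
W_max = η_max · Q_H = 0.8607 × 6690 = 5758 W.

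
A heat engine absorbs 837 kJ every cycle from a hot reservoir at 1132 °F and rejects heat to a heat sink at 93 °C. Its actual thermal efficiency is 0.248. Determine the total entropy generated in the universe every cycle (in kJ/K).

T_H = 1132 °F → (1132 − 32) × 5/9 = 611.11 °C = 884.26 K.
T_C = 93 °C → 93 + 273.15 = 366.15 K.
W = η·Q_H = 0.248 × 837 = 207.6 kJ, so Q_C = Q_H − W = 629.4 kJ.
Reservoir entropy changes: ΔS_H = −Q_H/T_H = −837/884.26 = -0.9466 kJ/K and ΔS_C = +Q_C/T_C = 629.4/366.15 = 1.719 kJ/K.
ΔS_univ = −Q_H/T_H + Q_C/T_C = 0.772 kJ/K (> 0, since η = 0.248 < η_Carnot = 0.586).

ΔS_univ ≈ 0.772 kJ/K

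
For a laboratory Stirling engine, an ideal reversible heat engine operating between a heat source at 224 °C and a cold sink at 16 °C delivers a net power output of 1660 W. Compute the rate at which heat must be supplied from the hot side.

T_H = 224 °C → 224 + 273.15 = 497.15 K.
T_C = 16 °C → 16 + 273.15 = 289.15 K.
Carnot efficiency: η = 1 − T_C/T_H = 1 − 289.15/497.15 = 0.4184.
Q_H = W/η = 1660/0.4184 = 3970 W.

Q̇_H ≈ 3970 W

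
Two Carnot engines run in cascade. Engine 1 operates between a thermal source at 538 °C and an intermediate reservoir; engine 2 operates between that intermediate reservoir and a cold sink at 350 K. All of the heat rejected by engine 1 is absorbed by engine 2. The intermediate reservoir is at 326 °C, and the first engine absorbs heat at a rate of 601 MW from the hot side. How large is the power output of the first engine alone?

T_H = 538 °C → 538 + 273.15 = 811.15 K.
T_m = 326 °C → 326 + 273.15 = 599.15 K.
First-stage efficiency η₁ = 1 − T_m/T_H = 1 − 599.15/811.15 = 0.2614.
W₁ = η₁·Q_H = 0.2614 × 601 = 157 MW.

Ẇ₁ ≈ 157 MW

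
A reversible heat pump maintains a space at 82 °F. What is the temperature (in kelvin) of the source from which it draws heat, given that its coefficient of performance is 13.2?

T_H = 82 °F → (82 − 32) × 5/9 = 27.78 °C = 300.93 K.
COP_HP = T_H/(T_H − T_C) ⇒ T_C = T_H·(COP_HP − 1)/COP_HP = 300.93 × (13.2 − 1)/13.2 = 278 K.

T_C ≈ 278 K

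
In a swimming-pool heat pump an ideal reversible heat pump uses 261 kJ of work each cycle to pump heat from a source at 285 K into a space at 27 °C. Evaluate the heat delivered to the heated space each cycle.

T_H = 27 °C → 27 + 273.15 = 300.15 K.
Reversible heating COP: COP_HP = T_H/(T_H − T_C) = 300.15/15.15 = 19.8119.
Q_H = COP_HP · W = 19.8119 × 261 = 5170 kJ.

Q_H ≈ 5170 kJ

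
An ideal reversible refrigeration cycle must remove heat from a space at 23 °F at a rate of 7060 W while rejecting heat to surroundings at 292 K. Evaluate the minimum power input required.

T_C = 23 °F → (23 − 32) × 5/9 = -5.00 °C = 268.15 K.
COP_R = T_C/(T_H − T_C) = 268.15/23.85 = 11.2432.
W = Q_C/COP_R = 7060/11.2432 = 628 W.

Ẇ_in ≈ 628 W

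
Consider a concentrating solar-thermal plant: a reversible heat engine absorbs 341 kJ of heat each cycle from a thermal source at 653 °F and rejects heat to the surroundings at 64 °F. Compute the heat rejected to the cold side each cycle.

Q_C ≈ 160 kJ

T_H = 653 °F → (653 − 32) × 5/9 = 345.00 °C = 618.15 K.
T_C = 64 °F → (64 − 32) × 5/9 = 17.78 °C = 290.93 K.
For a reversible engine, η = 1 − T_C/T_H = 1 − 290.93/618.15 = 0.5294.
For a reversible cycle Q_C/Q_H = T_C/T_H, so Q_C = 341 × 290.93/618.15 = 160 kJ.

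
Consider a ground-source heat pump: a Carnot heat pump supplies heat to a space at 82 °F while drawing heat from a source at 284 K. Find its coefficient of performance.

COP_HP ≈ 17.8

T_H = 82 °F → (82 − 32) × 5/9 = 27.78 °C = 300.93 K.
The Carnot heat-pump COP is COP_HP = T_H/(T_H − T_C) = 300.93/(300.93 − 284.00) = 17.8.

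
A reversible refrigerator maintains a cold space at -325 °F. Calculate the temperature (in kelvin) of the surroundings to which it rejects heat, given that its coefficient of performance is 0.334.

T_H ≈ 299 K

T_C = -325 °F → (-325 − 32) × 5/9 = -198.33 °C = 74.82 K.
COP_R = T_C/(T_H − T_C) ⇒ T_H = T_C·(1 + 1/COP_R) = 74.82 × (1 + 1/0.334) = 299 K.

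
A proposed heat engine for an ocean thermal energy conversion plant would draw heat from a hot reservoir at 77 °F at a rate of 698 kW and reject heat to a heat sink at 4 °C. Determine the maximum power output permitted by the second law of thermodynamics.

T_H = 77 °F → (77 − 32) × 5/9 = 25.00 °C = 298.15 K.
T_C = 4 °C → 4 + 273.15 = 277.15 K.
No engine can exceed the Carnot limit: η_max = 1 − T_C/T_H = 1 − 277.15/298.15 = 0.0704.
W_max = η_max · Q_H = 0.0704 × 698 = 49.2 kW.

Ẇ_max ≈ 49.2 kW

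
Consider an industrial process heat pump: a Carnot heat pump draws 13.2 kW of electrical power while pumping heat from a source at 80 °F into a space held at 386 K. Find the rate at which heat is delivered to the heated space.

Q̇_H ≈ 59.1 kW

T_C = 80 °F → (80 − 32) × 5/9 = 26.67 °C = 299.82 K.
The Carnot heat-pump COP is COP_HP = T_H/(T_H − T_C) = 386.00/86.18 = 4.4788.
Q_H = COP_HP · W = 4.4788 × 13.2 = 59.1 kW.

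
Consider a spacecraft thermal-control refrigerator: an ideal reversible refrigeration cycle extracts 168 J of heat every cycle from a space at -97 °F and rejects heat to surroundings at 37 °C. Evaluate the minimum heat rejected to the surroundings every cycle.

Q_H ≈ 258.6 J

T_H = 37 °C → 37 + 273.15 = 310.15 K.
T_C = -97 °F → (-97 − 32) × 5/9 = -71.67 °C = 201.48 K.
For a reversible cycle Q_H/Q_C = T_H/T_C, so Q_H = Q_C·T_H/T_C = 168 × 310.15/201.48 = 258.6 J.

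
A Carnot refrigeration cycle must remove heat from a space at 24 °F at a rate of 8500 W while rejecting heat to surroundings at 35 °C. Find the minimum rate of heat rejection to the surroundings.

Q̇_H ≈ 9750 W

T_H = 35 °C → 35 + 273.15 = 308.15 K.
T_C = 24 °F → (24 − 32) × 5/9 = -4.44 °C = 268.71 K.
For a reversible cycle Q_H/Q_C = T_H/T_C, so Q_H = Q_C·T_H/T_C = 8500 × 308.15/268.71 = 9750 W.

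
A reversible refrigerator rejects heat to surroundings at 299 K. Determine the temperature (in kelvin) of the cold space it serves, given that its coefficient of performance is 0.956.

T_C ≈ 146 K

COP_R = T_C/(T_H − T_C) ⇒ T_C = T_H·COP_R/(1 + COP_R) = 299.00 × 0.956/(1 + 0.956) = 146 K.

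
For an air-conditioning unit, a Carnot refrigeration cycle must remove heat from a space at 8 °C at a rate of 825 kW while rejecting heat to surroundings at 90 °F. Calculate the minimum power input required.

Ẇ_in ≈ 71.1 kW

T_H = 90 °F → (90 − 32) × 5/9 = 32.22 °C = 305.37 K.
T_C = 8 °C → 8 + 273.15 = 281.15 K.
Carnot COP: COP_R = T_C/(T_H − T_C) = 281.15/24.22 = 11.6071.
W = Q_C/COP_R = 825/11.6071 = 71.1 kW.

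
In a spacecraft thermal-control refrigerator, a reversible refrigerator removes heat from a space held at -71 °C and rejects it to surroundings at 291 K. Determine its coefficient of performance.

COP_R ≈ 2.28

T_C = -71 °C → -71 + 273.15 = 202.15 K.
For a reversible refrigerator, COP_R = T_C/(T_H − T_C) = 202.15/(291.00 − 202.15) = 2.28.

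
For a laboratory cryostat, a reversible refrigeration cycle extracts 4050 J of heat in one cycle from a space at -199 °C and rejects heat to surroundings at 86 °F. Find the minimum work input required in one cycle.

W_in ≈ 12500 J

T_H = 86 °F → (86 − 32) × 5/9 = 30.00 °C = 303.15 K.
T_C = -199 °C → -199 + 273.15 = 74.15 K.
The reversible coefficient of performance is COP_R = T_C/(T_H − T_C) = 74.15/229.00 = 0.3238.
W = Q_C/COP_R = 4050/0.3238 = 12500 J.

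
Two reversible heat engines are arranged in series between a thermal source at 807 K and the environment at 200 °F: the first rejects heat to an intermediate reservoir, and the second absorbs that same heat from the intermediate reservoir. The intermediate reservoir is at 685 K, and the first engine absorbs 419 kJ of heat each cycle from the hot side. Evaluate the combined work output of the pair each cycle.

W_total ≈ 228.7 kJ

T_C = 200 °F → (200 − 32) × 5/9 = 93.33 °C = 366.48 K.
Two reversible stages in series are equivalent to a single Carnot engine between T_H and T_C, so η_total = 1 − T_C/T_H = 1 − 366.48/807.00 = 0.5459.
W_total = η_total · Q_H = 0.5459 × 419 = 228.7 kJ.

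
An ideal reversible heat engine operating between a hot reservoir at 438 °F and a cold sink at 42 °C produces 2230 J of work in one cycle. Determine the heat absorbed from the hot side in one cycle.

Q_H ≈ 6060 J

T_H = 438 °F → (438 − 32) × 5/9 = 225.56 °C = 498.71 K.
T_C = 42 °C → 42 + 273.15 = 315.15 K.
Carnot efficiency: η = 1 − T_C/T_H = 1 − 315.15/498.71 = 0.3681.
Q_H = W/η = 2230/0.3681 = 6060 J.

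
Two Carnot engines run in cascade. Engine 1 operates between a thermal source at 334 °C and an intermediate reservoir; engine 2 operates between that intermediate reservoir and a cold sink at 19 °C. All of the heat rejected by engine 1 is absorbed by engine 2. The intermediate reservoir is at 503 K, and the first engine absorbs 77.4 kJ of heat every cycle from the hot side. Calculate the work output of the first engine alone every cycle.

T_H = 334 °C → 334 + 273.15 = 607.15 K.
T_C = 19 °C → 19 + 273.15 = 292.15 K.
First-stage efficiency η₁ = 1 − T_m/T_H = 1 − 503.00/607.15 = 0.1715.
W₁ = η₁·Q_H = 0.1715 × 77.4 = 13.3 kJ.

W₁ ≈ 13.3 kJ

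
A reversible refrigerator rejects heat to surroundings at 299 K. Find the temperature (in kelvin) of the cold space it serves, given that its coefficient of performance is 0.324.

COP_R = T_C/(T_H − T_C) ⇒ T_C = T_H·COP_R/(1 + COP_R) = 299.00 × 0.324/(1 + 0.324) = 73.2 K.

T_C ≈ 73.2 K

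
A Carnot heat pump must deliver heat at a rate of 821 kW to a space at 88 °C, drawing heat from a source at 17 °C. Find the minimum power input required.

Ẇ_in ≈ 161 kW

T_H = 88 °C → 88 + 273.15 = 361.15 K.
T_C = 17 °C → 17 + 273.15 = 290.15 K.
The Carnot heat-pump COP is COP_HP = T_H/(T_H − T_C) = 361.15/71.00 = 5.0866.
W = Q_H/COP_HP = 821/5.0866 = 161 kW.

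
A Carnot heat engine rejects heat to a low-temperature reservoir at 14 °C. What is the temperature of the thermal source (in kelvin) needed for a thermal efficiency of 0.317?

T_H ≈ 420.4 K

T_C = 14 °C → 14 + 273.15 = 287.15 K.
From η = 1 − T_C/T_H, solving for T_H gives T_H = T_C/(1 − η) = 287.15/(1 − 0.317) = 420.4 K.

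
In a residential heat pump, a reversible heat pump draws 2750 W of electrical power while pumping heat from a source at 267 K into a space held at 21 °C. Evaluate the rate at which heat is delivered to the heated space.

Q̇_H ≈ 29800 W

T_H = 21 °C → 21 + 273.15 = 294.15 K.
Reversible heating COP: COP_HP = T_H/(T_H − T_C) = 294.15/27.15 = 10.8343.
Q_H = COP_HP · W = 10.8343 × 2750 = 29800 W.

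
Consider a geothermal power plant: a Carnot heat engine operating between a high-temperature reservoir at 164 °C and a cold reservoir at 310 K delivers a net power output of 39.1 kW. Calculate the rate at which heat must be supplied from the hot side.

Q̇_H ≈ 134.4 kW

T_H = 164 °C → 164 + 273.15 = 437.15 K.
The Carnot efficiency is η = 1 − T_C/T_H = 1 − 310.00/437.15 = 0.2909.
Q_H = W/η = 39.1/0.2909 = 134.4 kW.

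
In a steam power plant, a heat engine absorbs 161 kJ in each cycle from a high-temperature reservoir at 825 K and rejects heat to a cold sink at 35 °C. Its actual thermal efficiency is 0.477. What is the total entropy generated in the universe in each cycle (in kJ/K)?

ΔS_univ ≈ 0.07810 kJ/K

T_C = 35 °C → 35 + 273.15 = 308.15 K.
W = η·Q_H = 0.477 × 161 = 76.80 kJ, so Q_C = Q_H − W = 84.20 kJ.
Entropy balance on the reservoirs: −Q_H/T_H = -0.1952 kJ/K, +Q_C/T_C = 0.2733 kJ/K.
ΔS_univ = −Q_H/T_H + Q_C/T_C = 0.07810 kJ/K (> 0, since η = 0.477 < η_Carnot = 0.626).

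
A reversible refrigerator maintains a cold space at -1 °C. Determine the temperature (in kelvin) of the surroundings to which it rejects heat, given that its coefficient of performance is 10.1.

T_C = -1 °C → -1 + 273.15 = 272.15 K.
COP_R = T_C/(T_H − T_C) ⇒ T_H = T_C·(1 + 1/COP_R) = 272.15 × (1 + 1/10.1) = 299 K.

T_H ≈ 299 K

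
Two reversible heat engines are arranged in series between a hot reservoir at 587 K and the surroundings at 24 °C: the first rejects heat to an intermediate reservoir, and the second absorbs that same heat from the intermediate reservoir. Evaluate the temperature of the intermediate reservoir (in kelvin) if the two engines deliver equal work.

T_m ≈ 442 K

T_C = 24 °C → 24 + 273.15 = 297.15 K.
For reversible stages Q_m = Q_H·(T_m/T_H). Setting W₁ = Q_H(1 − T_m/T_H) equal to W₂ = Q_m(1 − T_C/T_m) = Q_H·(T_m − T_C)/T_H gives T_H − T_m = T_m − T_C, so T_m = (T_H + T_C)/2 = (587.00 + 297.15)/2 = 442 K.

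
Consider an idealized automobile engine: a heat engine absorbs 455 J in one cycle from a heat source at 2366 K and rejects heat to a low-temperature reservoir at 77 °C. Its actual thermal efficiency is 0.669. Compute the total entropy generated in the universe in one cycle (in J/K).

ΔS_univ ≈ 0.238 J/K

T_C = 77 °C → 77 + 273.15 = 350.15 K.
W = η·Q_H = 0.669 × 455 = 304.4 J, so Q_C = Q_H − W = 150.6 J.
Entropy balance on the reservoirs: −Q_H/T_H = -0.1923 J/K, +Q_C/T_C = 0.4301 J/K.
ΔS_univ = −Q_H/T_H + Q_C/T_C = 0.238 J/K (> 0, since η = 0.669 < η_Carnot = 0.852).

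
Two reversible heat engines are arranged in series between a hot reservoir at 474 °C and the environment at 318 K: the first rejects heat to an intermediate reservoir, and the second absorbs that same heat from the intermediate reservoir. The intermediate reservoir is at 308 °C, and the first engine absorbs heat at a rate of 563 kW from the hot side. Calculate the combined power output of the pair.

T_H = 474 °C → 474 + 273.15 = 747.15 K.
Two reversible stages in series are equivalent to a single Carnot engine between T_H and T_C, so η_total = 1 − T_C/T_H = 1 − 318.00/747.15 = 0.5744.
W_total = η_total · Q_H = 0.5744 × 563 = 323 kW.

Ẇ_total ≈ 323 kW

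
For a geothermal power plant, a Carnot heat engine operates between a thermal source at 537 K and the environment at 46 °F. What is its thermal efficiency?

T_C = 46 °F → (46 − 32) × 5/9 = 7.78 °C = 280.93 K.
Since the cycle is reversible, η = 1 − T_C/T_H = 1 − 280.93/537.00 = 0.477.

η ≈ 0.477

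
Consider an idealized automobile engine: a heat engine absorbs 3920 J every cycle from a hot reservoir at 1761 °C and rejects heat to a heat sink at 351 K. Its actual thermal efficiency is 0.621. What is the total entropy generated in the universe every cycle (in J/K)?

ΔS_univ ≈ 2.31 J/K

T_H = 1761 °C → 1761 + 273.15 = 2034.15 K.
W = η·Q_H = 0.621 × 3920 = 2434 J, so Q_C = Q_H − W = 1486 J.
Reservoir entropy changes: ΔS_H = −Q_H/T_H = −3920/2034.15 = -1.927 J/K and ΔS_C = +Q_C/T_C = 1486/351.00 = 4.233 J/K.
ΔS_univ = −Q_H/T_H + Q_C/T_C = 2.31 J/K (> 0, since η = 0.621 < η_Carnot = 0.827).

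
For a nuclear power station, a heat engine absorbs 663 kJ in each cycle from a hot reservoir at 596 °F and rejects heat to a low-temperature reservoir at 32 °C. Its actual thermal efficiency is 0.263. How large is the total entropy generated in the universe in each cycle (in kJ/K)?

ΔS_univ ≈ 0.471 kJ/K

T_H = 596 °F → (596 − 32) × 5/9 = 313.33 °C = 586.48 K.
T_C = 32 °C → 32 + 273.15 = 305.15 K.
W = η·Q_H = 0.263 × 663 = 174.4 kJ, so Q_C = Q_H − W = 488.6 kJ.
Reservoir entropy changes: ΔS_H = −Q_H/T_H = −663/586.48 = -1.130 kJ/K and ΔS_C = +Q_C/T_C = 488.6/305.15 = 1.601 kJ/K.
ΔS_univ = −Q_H/T_H + Q_C/T_C = 0.471 kJ/K (> 0, since η = 0.263 < η_Carnot = 0.480).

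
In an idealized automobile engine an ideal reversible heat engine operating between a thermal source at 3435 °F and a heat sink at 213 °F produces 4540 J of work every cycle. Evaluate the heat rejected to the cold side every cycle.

Q_C ≈ 948 J

T_H = 3435 °F → (3435 − 32) × 5/9 = 1890.56 °C = 2163.71 K.
T_C = 213 °F → (213 − 32) × 5/9 = 100.56 °C = 373.71 K.
Since the cycle is reversible, η = 1 − T_C/T_H = 1 − 373.71/2163.71 = 0.8273.
Since Q_C/Q_H = T_C/T_H and Q_H = W/η, Q_C = W·T_C/(T_H − T_C) = 4540 × 373.71/1790.00 = 948 J.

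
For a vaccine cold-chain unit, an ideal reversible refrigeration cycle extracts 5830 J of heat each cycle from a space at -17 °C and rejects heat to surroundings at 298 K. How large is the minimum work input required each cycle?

W_in ≈ 953 J

T_C = -17 °C → -17 + 273.15 = 256.15 K.
Carnot COP: COP_R = T_C/(T_H − T_C) = 256.15/41.85 = 6.1207.
W = Q_C/COP_R = 5830/6.1207 = 953 J.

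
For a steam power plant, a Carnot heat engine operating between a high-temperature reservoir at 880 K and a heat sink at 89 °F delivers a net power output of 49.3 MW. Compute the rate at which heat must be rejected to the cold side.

T_C = 89 °F → (89 − 32) × 5/9 = 31.67 °C = 304.82 K.
The Carnot efficiency is η = 1 − T_C/T_H = 1 − 304.82/880.00 = 0.6536.
Since Q_C/Q_H = T_C/T_H and Q_H = W/η, Q_C = W·T_C/(T_H − T_C) = 49.3 × 304.82/575.18 = 26.13 MW.

Q̇_C ≈ 26.13 MW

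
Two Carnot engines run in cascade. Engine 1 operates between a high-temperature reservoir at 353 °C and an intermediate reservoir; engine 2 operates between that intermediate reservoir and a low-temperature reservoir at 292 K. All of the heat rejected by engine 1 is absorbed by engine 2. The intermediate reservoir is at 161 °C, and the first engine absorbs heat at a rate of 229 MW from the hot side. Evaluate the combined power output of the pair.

T_H = 353 °C → 353 + 273.15 = 626.15 K.
Two reversible stages in series are equivalent to a single Carnot engine between T_H and T_C, so η_total = 1 − T_C/T_H = 1 − 292.00/626.15 = 0.5337.
W_total = η_total · Q_H = 0.5337 × 229 = 122.2 MW.

Ẇ_total ≈ 122.2 MW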